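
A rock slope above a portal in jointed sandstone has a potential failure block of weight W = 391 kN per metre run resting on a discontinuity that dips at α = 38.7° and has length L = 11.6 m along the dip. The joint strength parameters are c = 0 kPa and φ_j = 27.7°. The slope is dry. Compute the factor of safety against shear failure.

Resolving the block weight along and normal to the plane and applying the Mohr–Coulomb strength on the joint:
N' = W cosα = 391·cos38.7° = 305.1 kN/m
Driving force T = W sinα = 391·sin38.7° = 244.5 kN/m
Resisting force R = c·L + N'·tanφ_j = 0·11.6 + 305.1·tan27.7° = 0.0 + 160.2 = 160.2 kN/m
FS = R / T = 160.2 / 244.5 = 0.655

FS = 0.66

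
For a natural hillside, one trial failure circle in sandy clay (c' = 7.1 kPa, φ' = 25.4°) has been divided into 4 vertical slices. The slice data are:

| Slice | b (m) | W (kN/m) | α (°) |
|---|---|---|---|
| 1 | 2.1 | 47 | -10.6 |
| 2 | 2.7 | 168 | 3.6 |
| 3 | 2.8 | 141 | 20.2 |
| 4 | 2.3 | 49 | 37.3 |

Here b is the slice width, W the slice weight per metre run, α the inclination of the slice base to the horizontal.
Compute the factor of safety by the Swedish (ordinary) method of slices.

FS = 3.23

Ordinary method of slices: FS = Σ[c'·Δl_i + (W_i cosα_i)·tanφ'] / Σ W_i sinα_i, with Δl_i = b_i / cosα_i.
Slice 1: Δl = 2.1/cos(-10.6°) = 2.136 m; N'_1 = 47·cos(-10.6°) = 46.2; c'Δl = 15.17; W sinα = -8.6
Slice 2: Δl = 2.7/cos3.6° = 2.705 m; N'_2 = 168·cos3.6° = 167.7; c'Δl = 19.21; W sinα = 10.5
Slice 3: Δl = 2.8/cos20.2° = 2.984 m; N'_3 = 141·cos20.2° = 132.3; c'Δl = 21.18; W sinα = 48.7
Slice 4: Δl = 2.3/cos37.3° = 2.891 m; N'_4 = 49·cos37.3° = 39.0; c'Δl = 20.53; W sinα = 29.7
Σc'Δl = 76.1 kN/m; ΣN' = 385.2 kN/m; ΣW sinα = 80.3 kN/m
Resisting = 76.1 + 385.2·tan25.4° = 76.1 + 182.9 = 259.0 kN/m
FS = 259.0 / 80.3 = 3.226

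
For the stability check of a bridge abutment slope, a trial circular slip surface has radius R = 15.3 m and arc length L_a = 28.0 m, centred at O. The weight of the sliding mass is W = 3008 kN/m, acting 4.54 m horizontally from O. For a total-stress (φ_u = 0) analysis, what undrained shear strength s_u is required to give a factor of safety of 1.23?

s_u = 39.2 kPa

FS = s_u·L_a·R / (W·d), so s_u = FS·W·d / (L_a·R).
s_u = 1.23·3008·4.54 / (28.00·15.3) = 16797.3 / 428.40 = 39.21 kPa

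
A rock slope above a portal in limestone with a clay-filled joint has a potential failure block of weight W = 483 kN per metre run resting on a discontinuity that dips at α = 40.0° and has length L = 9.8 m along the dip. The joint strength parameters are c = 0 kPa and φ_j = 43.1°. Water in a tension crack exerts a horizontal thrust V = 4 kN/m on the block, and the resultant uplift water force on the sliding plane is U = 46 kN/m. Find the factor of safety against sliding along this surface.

FS = 0.96

Resolving the block weight along and normal to the plane and applying the Mohr–Coulomb strength on the joint:
N' = W cosα − U − V sinα = 483·cos40.0° − 46 − 4·sin40.0° = 321.4 kN/m
Driving force T = W sinα + V cosα = 483·sin40.0° + 4·cos40.0° = 313.5 kN/m
Resisting force R = c·L + N'·tanφ_j = 0·9.8 + 321.4·tan43.1° = 0.0 + 300.8 = 300.8 kN/m
FS = R / T = 300.8 / 313.5 = 0.959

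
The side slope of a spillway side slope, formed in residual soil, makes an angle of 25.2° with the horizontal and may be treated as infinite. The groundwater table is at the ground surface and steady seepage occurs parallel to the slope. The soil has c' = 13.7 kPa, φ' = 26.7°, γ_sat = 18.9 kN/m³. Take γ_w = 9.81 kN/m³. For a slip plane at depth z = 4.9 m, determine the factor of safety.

FS = 0.90

With seepage parallel to the slope and the water table at the surface, the effective normal stress on the slip plane uses the buoyant unit weight γ' = γ_sat − γ_w while the driving shear stress uses γ_sat:
FS = [c' + γ' z cos²β tanφ'] / [γ_sat z sinβ cosβ]
γ' = 18.9 − 9.81 = 9.09 kN/m³
Numerator = 13.7 + 9.09·4.9·cos²25.2°·tan26.7° = 13.7 + 9.09·4.9·0.8187·0.5029 = 32.041 kPa
Denominator = 18.9·4.9·sin25.2°·cos25.2° = 18.9·4.9·0.4258·0.9048 = 35.679 kPa
FS = 32.041 / 35.679 = 0.898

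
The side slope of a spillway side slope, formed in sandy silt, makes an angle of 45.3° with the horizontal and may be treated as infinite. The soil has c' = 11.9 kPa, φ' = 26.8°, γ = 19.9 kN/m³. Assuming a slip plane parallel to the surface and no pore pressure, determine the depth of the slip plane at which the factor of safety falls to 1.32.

z = 1.46 m

Setting FS = 1.32 in FS = [c' + γz cos²β tanφ'] / [γz sinβ cosβ] and solving for z:
z = c' / [γ cosβ (FS·sinβ − cosβ·tanφ')]
  = 11.9 / [19.9·cos45.3°·(1.32·sin45.3° − cos45.3°·tan26.8°)]
  = 11.9 / [19.9·0.7034·(1.32·0.7108 − 0.7034·0.5051)]
  = 11.9 / 8.1598 = 1.458 m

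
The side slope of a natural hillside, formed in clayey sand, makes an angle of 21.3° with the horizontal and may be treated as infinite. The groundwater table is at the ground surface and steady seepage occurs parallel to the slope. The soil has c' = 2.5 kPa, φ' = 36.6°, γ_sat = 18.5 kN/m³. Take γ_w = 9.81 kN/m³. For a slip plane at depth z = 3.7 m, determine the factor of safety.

With seepage parallel to the slope and the water table at the surface, the effective normal stress on the slip plane uses the buoyant unit weight γ' = γ_sat − γ_w while the driving shear stress uses γ_sat:
FS = [c' + γ' z cos²β tanφ'] / [γ_sat z sinβ cosβ]
γ' = 18.5 − 9.81 = 8.69 kN/m³
Numerator = 2.5 + 8.69·3.7·cos²21.3°·tan36.6° = 2.5 + 8.69·3.7·0.8680·0.7427 = 23.228 kPa
Denominator = 18.5·3.7·sin21.3°·cos21.3° = 18.5·3.7·0.3633·0.9317 = 23.166 kPa
FS = 23.228 / 23.166 = 1.003

FS = 1.00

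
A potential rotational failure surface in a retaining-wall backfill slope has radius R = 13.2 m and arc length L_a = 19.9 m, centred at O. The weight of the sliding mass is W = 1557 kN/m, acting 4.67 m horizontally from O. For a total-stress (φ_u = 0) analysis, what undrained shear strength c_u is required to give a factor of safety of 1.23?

c_u = 34.0 kPa

FS = c_u·L_a·R / (W·d), so c_u = FS·W·d / (L_a·R).
c_u = 1.23·1557·4.67 / (19.90·13.2) = 8943.6 / 262.68 = 34.05 kPa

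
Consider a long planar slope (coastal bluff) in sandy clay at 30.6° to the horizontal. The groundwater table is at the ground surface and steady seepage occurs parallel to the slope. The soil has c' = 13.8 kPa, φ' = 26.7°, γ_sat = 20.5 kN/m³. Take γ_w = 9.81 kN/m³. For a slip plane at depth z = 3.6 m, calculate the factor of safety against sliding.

With seepage parallel to the slope and the water table at the surface, the effective normal stress on the slip plane uses the buoyant unit weight γ' = γ_sat − γ_w while the driving shear stress uses γ_sat:
FS = [c' + γ' z cos²β tanφ'] / [γ_sat z sinβ cosβ]
γ' = 20.5 − 9.81 = 10.69 kN/m³
Numerator = 13.8 + 10.69·3.6·cos²30.6°·tan26.7° = 13.8 + 10.69·3.6·0.7409·0.5029 = 28.140 kPa
Denominator = 20.5·3.6·sin30.6°·cos30.6° = 20.5·3.6·0.5090·0.8607 = 32.336 kPa
FS = 28.140 / 32.336 = 0.870

FS = 0.87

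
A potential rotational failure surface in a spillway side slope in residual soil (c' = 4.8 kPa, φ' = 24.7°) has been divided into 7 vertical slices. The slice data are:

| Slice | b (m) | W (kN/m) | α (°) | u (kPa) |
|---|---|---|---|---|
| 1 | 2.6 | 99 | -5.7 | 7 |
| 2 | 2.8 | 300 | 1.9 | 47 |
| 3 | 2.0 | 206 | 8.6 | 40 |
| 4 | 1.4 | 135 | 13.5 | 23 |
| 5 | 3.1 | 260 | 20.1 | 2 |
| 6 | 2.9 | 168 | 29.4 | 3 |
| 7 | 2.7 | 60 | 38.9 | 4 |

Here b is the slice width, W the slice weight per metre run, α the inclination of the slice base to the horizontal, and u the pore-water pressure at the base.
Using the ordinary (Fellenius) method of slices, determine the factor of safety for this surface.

Ordinary method of slices: FS = Σ[c'·Δl_i + (W_i cosα_i − u_i·Δl_i)·tanφ'] / Σ W_i sinα_i, with Δl_i = b_i / cosα_i.
Slice 1: Δl = 2.6/cos(-5.7°) = 2.613 m; N'_1 = 99·cos(-5.7°) − 7·2.613 = 80.2; c'Δl = 12.54; W sinα = -9.8
Slice 2: Δl = 2.8/cos1.9° = 2.802 m; N'_2 = 300·cos1.9° − 47·2.802 = 168.2; c'Δl = 13.45; W sinα = 9.9
Slice 3: Δl = 2.0/cos8.6° = 2.023 m; N'_3 = 206·cos8.6° − 40·2.023 = 122.8; c'Δl = 9.71; W sinα = 30.8
Slice 4: Δl = 1.4/cos13.5° = 1.440 m; N'_4 = 135·cos13.5° − 23·1.440 = 98.2; c'Δl = 6.91; W sinα = 31.5
Slice 5: Δl = 3.1/cos20.1° = 3.301 m; N'_5 = 260·cos20.1° − 2·3.301 = 237.6; c'Δl = 15.85; W sinα = 89.4
Slice 6: Δl = 2.9/cos29.4° = 3.329 m; N'_6 = 168·cos29.4° − 3·3.329 = 136.4; c'Δl = 15.98; W sinα = 82.5
Slice 7: Δl = 2.7/cos38.9° = 3.469 m; N'_7 = 60·cos38.9° − 4·3.469 = 32.8; c'Δl = 16.65; W sinα = 37.7
Σc'Δl = 91.1 kN/m; ΣN' = 876.1 kN/m; ΣW sinα = 271.9 kN/m
Resisting = 91.1 + 876.1·tan24.7° = 91.1 + 402.9 = 494.0 kN/m
FS = 494.0 / 271.9 = 1.817

FS = 1.82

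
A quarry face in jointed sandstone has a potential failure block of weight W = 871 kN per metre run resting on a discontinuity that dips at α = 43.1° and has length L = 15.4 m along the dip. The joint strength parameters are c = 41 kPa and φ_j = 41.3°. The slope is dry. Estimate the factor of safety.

Resolving the block weight along and normal to the plane and applying the Mohr–Coulomb strength on the joint:
N' = W cosα = 871·cos43.1° = 636.0 kN/m
Driving force T = W sinα = 871·sin43.1° = 595.1 kN/m
Resisting force R = c·L + N'·tanφ_j = 41·15.4 + 636.0·tan41.3° = 631.4 + 558.7 = 1190.1 kN/m
FS = R / T = 1190.1 / 595.1 = 2.000

FS = 2.00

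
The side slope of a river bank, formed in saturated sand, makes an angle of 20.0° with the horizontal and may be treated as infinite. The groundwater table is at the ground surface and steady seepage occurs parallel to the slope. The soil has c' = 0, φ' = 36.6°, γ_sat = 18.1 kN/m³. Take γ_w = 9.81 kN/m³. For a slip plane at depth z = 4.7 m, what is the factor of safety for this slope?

With seepage parallel to the slope and the water table at the surface, the effective normal stress on the slip plane uses the buoyant unit weight γ' = γ_sat − γ_w while the driving shear stress uses γ_sat:
FS = [c' + γ' z cos²β tanφ'] / [γ_sat z sinβ cosβ]
(For c' = 0 this reduces to FS = (γ'/γ_sat)·tanφ'/tanβ.)
γ' = 18.1 − 9.81 = 8.29 kN/m³
Numerator = 0.0 + 8.29·4.7·cos²20.0°·tan36.6° = 0.0 + 8.29·4.7·0.8830·0.7427 = 25.552 kPa
Denominator = 18.1·4.7·sin20.0°·cos20.0° = 18.1·4.7·0.3420·0.9397 = 27.341 kPa
FS = 25.552 / 27.341 = 0.935

FS = 0.93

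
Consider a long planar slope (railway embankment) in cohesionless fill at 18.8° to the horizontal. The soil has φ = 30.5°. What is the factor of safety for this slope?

FS = 1.73

For a dry cohesionless infinite slope the factor of safety is FS = tanφ / tanβ.
FS = tan30.5° / tan18.8° = 0.5890 / 0.3404 = 1.730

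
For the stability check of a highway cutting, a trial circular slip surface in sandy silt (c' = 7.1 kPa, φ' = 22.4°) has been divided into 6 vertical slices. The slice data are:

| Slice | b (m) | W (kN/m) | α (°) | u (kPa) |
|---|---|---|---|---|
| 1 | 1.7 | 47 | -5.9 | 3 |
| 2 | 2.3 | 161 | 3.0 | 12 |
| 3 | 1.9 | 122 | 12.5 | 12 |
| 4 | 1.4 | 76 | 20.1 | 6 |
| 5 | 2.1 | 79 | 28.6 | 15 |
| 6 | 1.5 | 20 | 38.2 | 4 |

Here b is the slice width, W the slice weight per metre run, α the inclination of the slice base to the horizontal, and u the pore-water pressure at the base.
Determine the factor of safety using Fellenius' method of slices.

FS = 2.24

Ordinary method of slices: FS = Σ[c'·Δl_i + (W_i cosα_i − u_i·Δl_i)·tanφ'] / Σ W_i sinα_i, with Δl_i = b_i / cosα_i.
Slice 1: Δl = 1.7/cos(-5.9°) = 1.709 m; N'_1 = 47·cos(-5.9°) − 3·1.709 = 41.6; c'Δl = 12.13; W sinα = -4.8
Slice 2: Δl = 2.3/cos3.0° = 2.303 m; N'_2 = 161·cos3.0° − 12·2.303 = 133.1; c'Δl = 16.35; W sinα = 8.4
Slice 3: Δl = 1.9/cos12.5° = 1.946 m; N'_3 = 122·cos12.5° − 12·1.946 = 95.8; c'Δl = 13.82; W sinα = 26.4
Slice 4: Δl = 1.4/cos20.1° = 1.491 m; N'_4 = 76·cos20.1° − 6·1.491 = 62.4; c'Δl = 10.58; W sinα = 26.1
Slice 5: Δl = 2.1/cos28.6° = 2.392 m; N'_5 = 79·cos28.6° − 15·2.392 = 33.5; c'Δl = 16.98; W sinα = 37.8
Slice 6: Δl = 1.5/cos38.2° = 1.909 m; N'_6 = 20·cos38.2° − 4·1.909 = 8.1; c'Δl = 13.55; W sinα = 12.4
Σc'Δl = 83.4 kN/m; ΣN' = 374.5 kN/m; ΣW sinα = 106.3 kN/m
Resisting = 83.4 + 374.5·tan22.4° = 83.4 + 154.4 = 237.8 kN/m
FS = 237.8 / 106.3 = 2.237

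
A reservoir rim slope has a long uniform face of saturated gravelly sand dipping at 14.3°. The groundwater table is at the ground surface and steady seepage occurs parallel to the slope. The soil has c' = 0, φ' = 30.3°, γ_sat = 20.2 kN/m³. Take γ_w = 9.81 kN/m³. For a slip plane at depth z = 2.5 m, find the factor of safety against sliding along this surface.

FS = 1.18

With seepage parallel to the slope and the water table at the surface, the effective normal stress on the slip plane uses the buoyant unit weight γ' = γ_sat − γ_w while the driving shear stress uses γ_sat:
FS = [c' + γ' z cos²β tanφ'] / [γ_sat z sinβ cosβ]
(For c' = 0 this reduces to FS = (γ'/γ_sat)·tanφ'/tanβ.)
γ' = 20.2 − 9.81 = 10.39 kN/m³
Numerator = 0.0 + 10.39·2.5·cos²14.3°·tan30.3° = 0.0 + 10.39·2.5·0.9390·0.5844 = 14.253 kPa
Denominator = 20.2·2.5·sin14.3°·cos14.3° = 20.2·2.5·0.2470·0.9690 = 12.087 kPa
FS = 14.253 / 12.087 = 1.179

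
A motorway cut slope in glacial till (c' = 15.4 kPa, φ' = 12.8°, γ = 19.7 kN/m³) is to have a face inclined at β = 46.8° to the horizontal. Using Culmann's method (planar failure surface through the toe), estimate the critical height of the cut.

H_c = 13.00 m

Culmann's analysis gives the critical failure plane at α_cr = (β + φ')/2 = (46.8 + 12.8)/2 = 29.8°, and the critical height
H_c = (4c'/γ) · sinβ cosφ' / [1 − cos(β − φ')]
    = (4·15.4/19.7) · sin46.8°·cos12.8° / [1 − cos(34.0°)]
    = 3.127 · 0.7290·0.9751 / [1 − 0.8290]
    = 3.127 · 0.7109 / 0.1710
    = 13.00 m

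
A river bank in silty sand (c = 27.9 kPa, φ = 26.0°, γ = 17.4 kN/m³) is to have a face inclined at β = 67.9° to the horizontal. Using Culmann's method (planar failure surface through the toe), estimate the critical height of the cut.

H_c = 20.89 m

Culmann's analysis gives the critical failure plane at α_cr = (β + φ)/2 = (67.9 + 26.0)/2 = 47.0°, and the critical height
H_c = (4c/γ) · sinβ cosφ / [1 − cos(β − φ)]
    = (4·27.9/17.4) · sin67.9°·cos26.0° / [1 − cos(41.9°)]
    = 6.414 · 0.9265·0.8988 / [1 − 0.7443]
    = 6.414 · 0.8328 / 0.2557
    = 20.89 m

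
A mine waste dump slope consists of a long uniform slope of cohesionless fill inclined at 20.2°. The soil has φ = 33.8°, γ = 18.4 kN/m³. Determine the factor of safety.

For a dry cohesionless infinite slope the factor of safety is FS = tanφ / tanβ.
FS = tan33.8° / tan20.2° = 0.6694 / 0.3679 = 1.819

FS = 1.82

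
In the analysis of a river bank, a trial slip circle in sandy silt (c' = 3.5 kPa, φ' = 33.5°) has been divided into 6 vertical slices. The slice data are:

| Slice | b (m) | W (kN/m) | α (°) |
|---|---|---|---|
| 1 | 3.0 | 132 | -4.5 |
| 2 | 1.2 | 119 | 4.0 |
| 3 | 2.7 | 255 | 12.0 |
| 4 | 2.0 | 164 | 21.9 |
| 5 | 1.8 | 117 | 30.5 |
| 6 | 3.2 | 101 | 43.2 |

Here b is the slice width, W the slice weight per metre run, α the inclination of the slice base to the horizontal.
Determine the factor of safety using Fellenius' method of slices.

Ordinary method of slices: FS = Σ[c'·Δl_i + (W_i cosα_i)·tanφ'] / Σ W_i sinα_i, with Δl_i = b_i / cosα_i.
Slice 1: Δl = 3.0/cos(-4.5°) = 3.009 m; N'_1 = 132·cos(-4.5°) = 131.6; c'Δl = 10.53; W sinα = -10.4
Slice 2: Δl = 1.2/cos4.0° = 1.203 m; N'_2 = 119·cos4.0° = 118.7; c'Δl = 4.21; W sinα = 8.3
Slice 3: Δl = 2.7/cos12.0° = 2.760 m; N'_3 = 255·cos12.0° = 249.4; c'Δl = 9.66; W sinα = 53.0
Slice 4: Δl = 2.0/cos21.9° = 2.156 m; N'_4 = 164·cos21.9° = 152.2; c'Δl = 7.54; W sinα = 61.2
Slice 5: Δl = 1.8/cos30.5° = 2.089 m; N'_5 = 117·cos30.5° = 100.8; c'Δl = 7.31; W sinα = 59.4
Slice 6: Δl = 3.2/cos43.2° = 4.390 m; N'_6 = 101·cos43.2° = 73.6; c'Δl = 15.36; W sinα = 69.1
Σc'Δl = 54.6 kN/m; ΣN' = 826.3 kN/m; ΣW sinα = 240.7 kN/m
Resisting = 54.6 + 826.3·tan33.5° = 54.6 + 546.9 = 601.6 kN/m
FS = 601.6 / 240.7 = 2.500

FS = 2.50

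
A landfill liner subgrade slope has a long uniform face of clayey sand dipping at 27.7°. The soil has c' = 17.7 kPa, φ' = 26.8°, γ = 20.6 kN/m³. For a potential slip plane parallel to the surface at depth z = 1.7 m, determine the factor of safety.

FS = 2.19

For an infinite slope with a slip plane parallel to the surface (no pore pressure): FS = [c' + γz cos²β tanφ'] / [γz sinβ cosβ].
γz = 20.6·1.7 = 35.02 kN/m²
Numerator = 17.7 + 35.02·cos²27.7°·tan26.8° = 17.7 + 35.02·0.7839·0.5051 = 31.567 kPa
Denominator = 35.02·sin27.7°·cos27.7° = 35.02·0.4648·0.8854 = 14.413 kPa
FS = 31.567 / 14.413 = 2.190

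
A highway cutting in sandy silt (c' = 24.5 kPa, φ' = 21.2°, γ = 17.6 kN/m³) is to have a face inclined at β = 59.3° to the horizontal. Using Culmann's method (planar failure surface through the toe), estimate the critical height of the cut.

Culmann's analysis gives the critical failure plane at α_cr = (β + φ')/2 = (59.3 + 21.2)/2 = 40.2°, and the critical height
H_c = (4c'/γ) · sinβ cosφ' / [1 − cos(β − φ')]
    = (4·24.5/17.6) · sin59.3°·cos21.2° / [1 − cos(38.1°)]
    = 5.568 · 0.8599·0.9323 / [1 − 0.7869]
    = 5.568 · 0.8017 / 0.2131
    = 20.95 m

H_c = 20.95 m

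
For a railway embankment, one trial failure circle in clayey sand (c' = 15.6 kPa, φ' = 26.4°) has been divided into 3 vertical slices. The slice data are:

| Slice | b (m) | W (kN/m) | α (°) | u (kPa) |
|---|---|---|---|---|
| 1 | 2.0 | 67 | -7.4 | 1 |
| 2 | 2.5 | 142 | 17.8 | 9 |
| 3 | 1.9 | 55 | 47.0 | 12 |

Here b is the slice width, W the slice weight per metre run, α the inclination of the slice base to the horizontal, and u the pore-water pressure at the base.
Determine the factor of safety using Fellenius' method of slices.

FS = 2.74

Ordinary method of slices: FS = Σ[c'·Δl_i + (W_i cosα_i − u_i·Δl_i)·tanφ'] / Σ W_i sinα_i, with Δl_i = b_i / cosα_i.
Slice 1: Δl = 2.0/cos(-7.4°) = 2.017 m; N'_1 = 67·cos(-7.4°) − 1·2.017 = 64.4; c'Δl = 31.46; W sinα = -8.6
Slice 2: Δl = 2.5/cos17.8° = 2.626 m; N'_2 = 142·cos17.8° − 9·2.626 = 111.6; c'Δl = 40.96; W sinα = 43.4
Slice 3: Δl = 1.9/cos47.0° = 2.786 m; N'_3 = 55·cos47.0° − 12·2.786 = 4.1; c'Δl = 43.46; W sinα = 40.2
Σc'Δl = 115.9 kN/m; ΣN' = 180.1 kN/m; ΣW sinα = 75.0 kN/m
Resisting = 115.9 + 180.1·tan26.4° = 115.9 + 89.4 = 205.3 kN/m
FS = 205.3 / 75.0 = 2.737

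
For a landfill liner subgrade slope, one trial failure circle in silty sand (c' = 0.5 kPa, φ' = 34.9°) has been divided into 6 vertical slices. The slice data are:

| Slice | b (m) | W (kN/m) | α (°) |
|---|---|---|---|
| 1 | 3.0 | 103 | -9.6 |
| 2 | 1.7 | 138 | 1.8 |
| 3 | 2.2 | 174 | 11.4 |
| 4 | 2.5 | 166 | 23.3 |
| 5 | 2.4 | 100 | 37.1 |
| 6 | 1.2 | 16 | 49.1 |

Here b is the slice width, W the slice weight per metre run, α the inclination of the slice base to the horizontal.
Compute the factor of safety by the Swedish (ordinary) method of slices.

Ordinary method of slices: FS = Σ[c'·Δl_i + (W_i cosα_i)·tanφ'] / Σ W_i sinα_i, with Δl_i = b_i / cosα_i.
Slice 1: Δl = 3.0/cos(-9.6°) = 3.043 m; N'_1 = 103·cos(-9.6°) = 101.6; c'Δl = 1.52; W sinα = -17.2
Slice 2: Δl = 1.7/cos1.8° = 1.701 m; N'_2 = 138·cos1.8° = 137.9; c'Δl = 0.85; W sinα = 4.3
Slice 3: Δl = 2.2/cos11.4° = 2.244 m; N'_3 = 174·cos11.4° = 170.6; c'Δl = 1.12; W sinα = 34.4
Slice 4: Δl = 2.5/cos23.3° = 2.722 m; N'_4 = 166·cos23.3° = 152.5; c'Δl = 1.36; W sinα = 65.7
Slice 5: Δl = 2.4/cos37.1° = 3.009 m; N'_5 = 100·cos37.1° = 79.8; c'Δl = 1.50; W sinα = 60.3
Slice 6: Δl = 1.2/cos49.1° = 1.833 m; N'_6 = 16·cos49.1° = 10.5; c'Δl = 0.92; W sinα = 12.1
Σc'Δl = 7.3 kN/m; ΣN' = 652.8 kN/m; ΣW sinα = 159.6 kN/m
Resisting = 7.3 + 652.8·tan34.9° = 7.3 + 455.4 = 462.6 kN/m
FS = 462.6 / 159.6 = 2.898

FS = 2.90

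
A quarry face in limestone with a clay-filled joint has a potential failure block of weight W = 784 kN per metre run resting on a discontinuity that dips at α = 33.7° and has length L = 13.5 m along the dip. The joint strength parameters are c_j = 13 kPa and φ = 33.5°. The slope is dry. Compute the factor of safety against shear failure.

Resolving the block weight along and normal to the plane and applying the Mohr–Coulomb strength on the joint:
N' = W cosα = 784·cos33.7° = 652.3 kN/m
Driving force T = W sinα = 784·sin33.7° = 435.0 kN/m
Resisting force R = c_j·L + N'·tanφ = 13·13.5 + 652.3·tan33.5° = 175.5 + 431.7 = 607.2 kN/m
FS = R / T = 607.2 / 435.0 = 1.396

FS = 1.40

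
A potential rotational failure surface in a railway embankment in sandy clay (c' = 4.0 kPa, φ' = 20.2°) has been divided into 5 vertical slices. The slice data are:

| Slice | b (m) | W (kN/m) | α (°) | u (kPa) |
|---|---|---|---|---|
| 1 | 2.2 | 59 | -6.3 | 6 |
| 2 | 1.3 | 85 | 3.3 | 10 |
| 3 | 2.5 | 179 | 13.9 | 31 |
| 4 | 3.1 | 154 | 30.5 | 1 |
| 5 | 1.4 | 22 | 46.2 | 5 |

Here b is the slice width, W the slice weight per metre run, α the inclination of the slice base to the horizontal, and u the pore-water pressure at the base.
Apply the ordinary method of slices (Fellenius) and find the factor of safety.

FS = 1.28

Ordinary method of slices: FS = Σ[c'·Δl_i + (W_i cosα_i − u_i·Δl_i)·tanφ'] / Σ W_i sinα_i, with Δl_i = b_i / cosα_i.
Slice 1: Δl = 2.2/cos(-6.3°) = 2.213 m; N'_1 = 59·cos(-6.3°) − 6·2.213 = 45.4; c'Δl = 8.85; W sinα = -6.5
Slice 2: Δl = 1.3/cos3.3° = 1.302 m; N'_2 = 85·cos3.3° − 10·1.302 = 71.8; c'Δl = 5.21; W sinα = 4.9
Slice 3: Δl = 2.5/cos13.9° = 2.575 m; N'_3 = 179·cos13.9° − 31·2.575 = 93.9; c'Δl = 10.30; W sinα = 43.0
Slice 4: Δl = 3.1/cos30.5° = 3.598 m; N'_4 = 154·cos30.5° − 1·3.598 = 129.1; c'Δl = 14.39; W sinα = 78.2
Slice 5: Δl = 1.4/cos46.2° = 2.023 m; N'_5 = 22·cos46.2° − 5·2.023 = 5.1; c'Δl = 8.09; W sinα = 15.9
Σc'Δl = 46.8 kN/m; ΣN' = 345.3 kN/m; ΣW sinα = 135.5 kN/m
Resisting = 46.8 + 345.3·tan20.2° = 46.8 + 127.1 = 173.9 kN/m
FS = 173.9 / 135.5 = 1.284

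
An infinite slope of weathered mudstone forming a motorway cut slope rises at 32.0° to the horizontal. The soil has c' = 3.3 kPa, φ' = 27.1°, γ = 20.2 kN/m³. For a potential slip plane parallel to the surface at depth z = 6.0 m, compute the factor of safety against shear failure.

For an infinite slope with a slip plane parallel to the surface (no pore pressure): FS = [c' + γz cos²β tanφ'] / [γz sinβ cosβ].
γz = 20.2·6.0 = 121.20 kN/m²
Numerator = 3.3 + 121.20·cos²32.0°·tan27.1° = 3.3 + 121.20·0.7192·0.5117 = 47.905 kPa
Denominator = 121.20·sin32.0°·cos32.0° = 121.20·0.5299·0.8480 = 54.467 kPa
FS = 47.905 / 54.467 = 0.880

FS = 0.88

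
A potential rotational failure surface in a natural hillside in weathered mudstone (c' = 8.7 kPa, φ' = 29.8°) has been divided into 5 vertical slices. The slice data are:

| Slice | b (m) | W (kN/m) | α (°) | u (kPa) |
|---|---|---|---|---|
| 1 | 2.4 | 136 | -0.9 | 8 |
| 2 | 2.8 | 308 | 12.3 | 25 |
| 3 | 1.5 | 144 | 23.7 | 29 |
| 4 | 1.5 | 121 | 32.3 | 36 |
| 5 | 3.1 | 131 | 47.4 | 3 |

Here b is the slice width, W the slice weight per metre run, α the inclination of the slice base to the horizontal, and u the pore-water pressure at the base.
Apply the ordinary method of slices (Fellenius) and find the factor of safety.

Ordinary method of slices: FS = Σ[c'·Δl_i + (W_i cosα_i − u_i·Δl_i)·tanφ'] / Σ W_i sinα_i, with Δl_i = b_i / cosα_i.
Slice 1: Δl = 2.4/cos(-0.9°) = 2.400 m; N'_1 = 136·cos(-0.9°) − 8·2.400 = 116.8; c'Δl = 20.88; W sinα = -2.1
Slice 2: Δl = 2.8/cos12.3° = 2.866 m; N'_2 = 308·cos12.3° − 25·2.866 = 229.3; c'Δl = 24.93; W sinα = 65.6
Slice 3: Δl = 1.5/cos23.7° = 1.638 m; N'_3 = 144·cos23.7° − 29·1.638 = 84.3; c'Δl = 14.25; W sinα = 57.9
Slice 4: Δl = 1.5/cos32.3° = 1.775 m; N'_4 = 121·cos32.3° − 36·1.775 = 38.4; c'Δl = 15.44; W sinα = 64.7
Slice 5: Δl = 3.1/cos47.4° = 4.580 m; N'_5 = 131·cos47.4° − 3·4.580 = 74.9; c'Δl = 39.84; W sinα = 96.4
Σc'Δl = 115.4 kN/m; ΣN' = 543.7 kN/m; ΣW sinα = 282.4 kN/m
Resisting = 115.4 + 543.7·tan29.8° = 115.4 + 311.4 = 426.8 kN/m
FS = 426.8 / 282.4 = 1.511

FS = 1.51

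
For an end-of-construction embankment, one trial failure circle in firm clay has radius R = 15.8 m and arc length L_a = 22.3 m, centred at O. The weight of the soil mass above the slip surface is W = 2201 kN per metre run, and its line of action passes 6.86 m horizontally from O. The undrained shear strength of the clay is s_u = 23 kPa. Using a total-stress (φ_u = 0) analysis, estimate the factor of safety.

Taking moments about the centre O, the resisting moment is provided by the undrained shear strength acting along the arc:
M_R = s_u·L_a·R = 23·22.30·15.8 = 8103.8 kN·m/m
M_D = W·d = 2201·6.86 = 15098.9 kN·m/m
FS = M_R / M_D = 8103.8 / 15098.9 = 0.537

FS = 0.54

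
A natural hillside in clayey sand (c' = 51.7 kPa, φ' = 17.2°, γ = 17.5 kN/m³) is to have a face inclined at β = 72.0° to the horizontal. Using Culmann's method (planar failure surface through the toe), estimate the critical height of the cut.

Culmann's analysis gives the critical failure plane at α_cr = (β + φ')/2 = (72.0 + 17.2)/2 = 44.6°, and the critical height
H_c = (4c'/γ) · sinβ cosφ' / [1 − cos(β − φ')]
    = (4·51.7/17.5) · sin72.0°·cos17.2° / [1 − cos(54.8°)]
    = 11.817 · 0.9511·0.9553 / [1 − 0.5764]
    = 11.817 · 0.9085 / 0.4236
    = 25.35 m

H_c = 25.35 m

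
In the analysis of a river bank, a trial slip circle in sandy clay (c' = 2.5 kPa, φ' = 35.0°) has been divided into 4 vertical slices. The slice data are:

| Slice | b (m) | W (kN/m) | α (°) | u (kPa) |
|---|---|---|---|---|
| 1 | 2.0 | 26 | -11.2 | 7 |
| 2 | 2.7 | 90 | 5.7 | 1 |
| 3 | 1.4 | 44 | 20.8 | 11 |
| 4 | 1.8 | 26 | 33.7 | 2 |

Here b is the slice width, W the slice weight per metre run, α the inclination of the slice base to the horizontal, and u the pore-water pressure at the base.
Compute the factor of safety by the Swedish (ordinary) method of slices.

FS = 3.51

Ordinary method of slices: FS = Σ[c'·Δl_i + (W_i cosα_i − u_i·Δl_i)·tanφ'] / Σ W_i sinα_i, with Δl_i = b_i / cosα_i.
Slice 1: Δl = 2.0/cos(-11.2°) = 2.039 m; N'_1 = 26·cos(-11.2°) − 7·2.039 = 11.2; c'Δl = 5.10; W sinα = -5.1
Slice 2: Δl = 2.7/cos5.7° = 2.713 m; N'_2 = 90·cos5.7° − 1·2.713 = 86.8; c'Δl = 6.78; W sinα = 8.9
Slice 3: Δl = 1.4/cos20.8° = 1.498 m; N'_3 = 44·cos20.8° − 11·1.498 = 24.7; c'Δl = 3.74; W sinα = 15.6
Slice 4: Δl = 1.8/cos33.7° = 2.164 m; N'_4 = 26·cos33.7° − 2·2.164 = 17.3; c'Δl = 5.41; W sinα = 14.4
Σc'Δl = 21.0 kN/m; ΣN' = 140.0 kN/m; ΣW sinα = 33.9 kN/m
Resisting = 21.0 + 140.0·tan35.0° = 21.0 + 98.1 = 119.1 kN/m
FS = 119.1 / 33.9 = 3.509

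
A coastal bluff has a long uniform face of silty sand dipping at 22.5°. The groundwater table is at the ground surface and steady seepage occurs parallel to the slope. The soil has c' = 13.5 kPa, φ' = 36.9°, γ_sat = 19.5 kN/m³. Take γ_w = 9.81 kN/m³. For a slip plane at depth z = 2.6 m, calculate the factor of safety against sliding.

FS = 1.65

With seepage parallel to the slope and the water table at the surface, the effective normal stress on the slip plane uses the buoyant unit weight γ' = γ_sat − γ_w while the driving shear stress uses γ_sat:
FS = [c' + γ' z cos²β tanφ'] / [γ_sat z sinβ cosβ]
γ' = 19.5 − 9.81 = 9.69 kN/m³
Numerator = 13.5 + 9.69·2.6·cos²22.5°·tan36.9° = 13.5 + 9.69·2.6·0.8536·0.7508 = 29.646 kPa
Denominator = 19.5·2.6·sin22.5°·cos22.5° = 19.5·2.6·0.3827·0.9239 = 17.925 kPa
FS = 29.646 / 17.925 = 1.654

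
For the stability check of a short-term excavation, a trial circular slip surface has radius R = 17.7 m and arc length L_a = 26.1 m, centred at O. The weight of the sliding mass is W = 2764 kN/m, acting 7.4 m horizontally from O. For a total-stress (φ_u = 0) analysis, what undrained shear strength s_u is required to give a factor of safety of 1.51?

FS = s_u·L_a·R / (W·d), so s_u = FS·W·d / (L_a·R).
s_u = 1.51·2764·7.4 / (26.10·17.7) = 30884.9 / 461.97 = 66.85 kPa

s_u = 66.9 kPa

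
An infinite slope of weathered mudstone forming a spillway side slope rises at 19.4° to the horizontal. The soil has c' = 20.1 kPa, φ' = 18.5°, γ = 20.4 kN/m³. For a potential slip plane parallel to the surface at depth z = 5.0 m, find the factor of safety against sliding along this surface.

FS = 1.58

For an infinite slope with a slip plane parallel to the surface (no pore pressure): FS = [c' + γz cos²β tanφ'] / [γz sinβ cosβ].
γz = 20.4·5.0 = 102.00 kN/m²
Numerator = 20.1 + 102.00·cos²19.4°·tan18.5° = 20.1 + 102.00·0.8897·0.3346 = 50.463 kPa
Denominator = 102.00·sin19.4°·cos19.4° = 102.00·0.3322·0.9432 = 31.957 kPa
FS = 50.463 / 31.957 = 1.579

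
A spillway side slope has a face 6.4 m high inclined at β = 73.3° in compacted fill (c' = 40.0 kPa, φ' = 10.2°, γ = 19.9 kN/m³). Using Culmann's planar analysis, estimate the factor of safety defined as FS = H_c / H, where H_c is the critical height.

H_c = (4c'/γ) · sinβ cosφ' / [1 − cos(β − φ')]
    = (4·40.0/19.9) · sin73.3°·cos10.2° / [1 − cos63.1°]
    = 8.040 · 0.9427 / 0.5476 = 13.84 m
FS = H_c / H = 13.84 / 6.4 = 2.163

FS = 2.16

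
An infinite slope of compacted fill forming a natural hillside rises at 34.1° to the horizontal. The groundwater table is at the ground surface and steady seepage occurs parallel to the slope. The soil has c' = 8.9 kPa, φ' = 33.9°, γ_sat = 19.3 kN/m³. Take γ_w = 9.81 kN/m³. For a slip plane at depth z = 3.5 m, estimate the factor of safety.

FS = 0.77

With seepage parallel to the slope and the water table at the surface, the effective normal stress on the slip plane uses the buoyant unit weight γ' = γ_sat − γ_w while the driving shear stress uses γ_sat:
FS = [c' + γ' z cos²β tanφ'] / [γ_sat z sinβ cosβ]
γ' = 19.3 − 9.81 = 9.49 kN/m³
Numerator = 8.9 + 9.49·3.5·cos²34.1°·tan33.9° = 8.9 + 9.49·3.5·0.6857·0.6720 = 24.204 kPa
Denominator = 19.3·3.5·sin34.1°·cos34.1° = 19.3·3.5·0.5606·0.8281 = 31.360 kPa
FS = 24.204 / 31.360 = 0.772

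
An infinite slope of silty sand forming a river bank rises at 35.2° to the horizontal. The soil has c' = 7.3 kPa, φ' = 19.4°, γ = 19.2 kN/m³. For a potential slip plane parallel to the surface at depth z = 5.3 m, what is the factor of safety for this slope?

FS = 0.65

For an infinite slope with a slip plane parallel to the surface (no pore pressure): FS = [c' + γz cos²β tanφ'] / [γz sinβ cosβ].
γz = 19.2·5.3 = 101.76 kN/m²
Numerator = 7.3 + 101.76·cos²35.2°·tan19.4° = 7.3 + 101.76·0.6677·0.3522 = 31.228 kPa
Denominator = 101.76·sin35.2°·cos35.2° = 101.76·0.5764·0.8171 = 47.932 kPa
FS = 31.228 / 47.932 = 0.652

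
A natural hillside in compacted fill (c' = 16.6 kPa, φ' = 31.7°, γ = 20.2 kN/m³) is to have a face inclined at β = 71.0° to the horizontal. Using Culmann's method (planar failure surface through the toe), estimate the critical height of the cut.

Culmann's analysis gives the critical failure plane at α_cr = (β + φ')/2 = (71.0 + 31.7)/2 = 51.4°, and the critical height
H_c = (4c'/γ) · sinβ cosφ' / [1 − cos(β − φ')]
    = (4·16.6/20.2) · sin71.0°·cos31.7° / [1 − cos(39.3°)]
    = 3.287 · 0.9455·0.8508 / [1 − 0.7738]
    = 3.287 · 0.8045 / 0.2262
    = 11.69 m

H_c = 11.69 m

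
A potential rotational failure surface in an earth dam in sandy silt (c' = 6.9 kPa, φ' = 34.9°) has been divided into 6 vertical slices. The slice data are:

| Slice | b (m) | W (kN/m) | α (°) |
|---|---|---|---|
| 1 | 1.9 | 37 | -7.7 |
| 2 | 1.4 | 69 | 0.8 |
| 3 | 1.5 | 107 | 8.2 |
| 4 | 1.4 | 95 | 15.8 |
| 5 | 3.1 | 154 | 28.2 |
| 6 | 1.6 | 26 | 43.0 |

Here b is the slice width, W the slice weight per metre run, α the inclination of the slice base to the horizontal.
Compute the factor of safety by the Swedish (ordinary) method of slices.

Ordinary method of slices: FS = Σ[c'·Δl_i + (W_i cosα_i)·tanφ'] / Σ W_i sinα_i, with Δl_i = b_i / cosα_i.
Slice 1: Δl = 1.9/cos(-7.7°) = 1.917 m; N'_1 = 37·cos(-7.7°) = 36.7; c'Δl = 13.23; W sinα = -5.0
Slice 2: Δl = 1.4/cos0.8° = 1.400 m; N'_2 = 69·cos0.8° = 69.0; c'Δl = 9.66; W sinα = 1.0
Slice 3: Δl = 1.5/cos8.2° = 1.515 m; N'_3 = 107·cos8.2° = 105.9; c'Δl = 10.46; W sinα = 15.3
Slice 4: Δl = 1.4/cos15.8° = 1.455 m; N'_4 = 95·cos15.8° = 91.4; c'Δl = 10.04; W sinα = 25.9
Slice 5: Δl = 3.1/cos28.2° = 3.518 m; N'_5 = 154·cos28.2° = 135.7; c'Δl = 24.27; W sinα = 72.8
Slice 6: Δl = 1.6/cos43.0° = 2.188 m; N'_6 = 26·cos43.0° = 19.0; c'Δl = 15.10; W sinα = 17.7
Σc'Δl = 82.8 kN/m; ΣN' = 457.7 kN/m; ΣW sinα = 127.6 kN/m
Resisting = 82.8 + 457.7·tan34.9° = 82.8 + 319.3 = 402.1 kN/m
FS = 402.1 / 127.6 = 3.150

FS = 3.15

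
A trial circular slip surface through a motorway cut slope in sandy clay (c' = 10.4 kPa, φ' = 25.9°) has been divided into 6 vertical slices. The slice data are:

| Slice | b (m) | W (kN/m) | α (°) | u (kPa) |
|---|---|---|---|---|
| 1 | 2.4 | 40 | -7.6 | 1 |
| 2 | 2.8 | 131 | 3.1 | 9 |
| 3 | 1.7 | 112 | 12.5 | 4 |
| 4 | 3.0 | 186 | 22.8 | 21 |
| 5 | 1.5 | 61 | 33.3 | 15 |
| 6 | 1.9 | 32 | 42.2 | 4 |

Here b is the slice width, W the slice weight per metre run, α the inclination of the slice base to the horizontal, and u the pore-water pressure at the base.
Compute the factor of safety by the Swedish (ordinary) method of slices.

Ordinary method of slices: FS = Σ[c'·Δl_i + (W_i cosα_i − u_i·Δl_i)·tanφ'] / Σ W_i sinα_i, with Δl_i = b_i / cosα_i.
Slice 1: Δl = 2.4/cos(-7.6°) = 2.421 m; N'_1 = 40·cos(-7.6°) − 1·2.421 = 37.2; c'Δl = 25.18; W sinα = -5.3
Slice 2: Δl = 2.8/cos3.1° = 2.804 m; N'_2 = 131·cos3.1° − 9·2.804 = 105.6; c'Δl = 29.16; W sinα = 7.1
Slice 3: Δl = 1.7/cos12.5° = 1.741 m; N'_3 = 112·cos12.5° − 4·1.741 = 102.4; c'Δl = 18.11; W sinα = 24.2
Slice 4: Δl = 3.0/cos22.8° = 3.254 m; N'_4 = 186·cos22.8° − 21·3.254 = 103.1; c'Δl = 33.84; W sinα = 72.1
Slice 5: Δl = 1.5/cos33.3° = 1.795 m; N'_5 = 61·cos33.3° − 15·1.795 = 24.1; c'Δl = 18.66; W sinα = 33.5
Slice 6: Δl = 1.9/cos42.2° = 2.565 m; N'_6 = 32·cos42.2° − 4·2.565 = 13.4; c'Δl = 26.67; W sinα = 21.5
Σc'Δl = 151.6 kN/m; ΣN' = 385.8 kN/m; ΣW sinα = 153.1 kN/m
Resisting = 151.6 + 385.8·tan25.9° = 151.6 + 187.3 = 339.0 kN/m
FS = 339.0 / 153.1 = 2.214

FS = 2.21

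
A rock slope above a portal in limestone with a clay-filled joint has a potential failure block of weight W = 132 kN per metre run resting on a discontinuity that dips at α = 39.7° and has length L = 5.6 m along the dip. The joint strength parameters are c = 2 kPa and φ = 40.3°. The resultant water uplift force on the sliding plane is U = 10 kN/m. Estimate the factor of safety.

Resolving the block weight along and normal to the plane and applying the Mohr–Coulomb strength on the joint:
N' = W cosα − U = 132·cos39.7° − 10 = 91.6 kN/m
Driving force T = W sinα = 132·sin39.7° = 84.3 kN/m
Resisting force R = c·L + N'·tanφ = 2·5.6 + 91.6·tan40.3° = 11.2 + 77.6 = 88.8 kN/m
FS = R / T = 88.8 / 84.3 = 1.054

FS = 1.05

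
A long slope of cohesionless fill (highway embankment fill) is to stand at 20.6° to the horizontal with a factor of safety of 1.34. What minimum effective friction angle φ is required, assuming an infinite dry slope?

φ = 26.7°

FS = tanφ/tanβ ⇒ tanφ = FS · tanβ = 1.34 · tan20.6° = 0.5037
φ = arctan(0.5037) = 26.73°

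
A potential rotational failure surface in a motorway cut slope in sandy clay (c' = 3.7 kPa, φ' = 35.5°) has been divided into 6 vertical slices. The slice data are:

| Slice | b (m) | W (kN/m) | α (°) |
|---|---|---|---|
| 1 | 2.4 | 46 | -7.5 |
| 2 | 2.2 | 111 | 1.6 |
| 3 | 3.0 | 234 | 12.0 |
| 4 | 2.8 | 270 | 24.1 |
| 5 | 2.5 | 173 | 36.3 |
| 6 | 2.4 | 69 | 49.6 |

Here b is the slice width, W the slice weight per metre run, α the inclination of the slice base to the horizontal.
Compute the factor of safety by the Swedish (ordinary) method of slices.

FS = 2.08

Ordinary method of slices: FS = Σ[c'·Δl_i + (W_i cosα_i)·tanφ'] / Σ W_i sinα_i, with Δl_i = b_i / cosα_i.
Slice 1: Δl = 2.4/cos(-7.5°) = 2.421 m; N'_1 = 46·cos(-7.5°) = 45.6; c'Δl = 8.96; W sinα = -6.0
Slice 2: Δl = 2.2/cos1.6° = 2.201 m; N'_2 = 111·cos1.6° = 111.0; c'Δl = 8.14; W sinα = 3.1
Slice 3: Δl = 3.0/cos12.0° = 3.067 m; N'_3 = 234·cos12.0° = 228.9; c'Δl = 11.35; W sinα = 48.7
Slice 4: Δl = 2.8/cos24.1° = 3.067 m; N'_4 = 270·cos24.1° = 246.5; c'Δl = 11.35; W sinα = 110.2
Slice 5: Δl = 2.5/cos36.3° = 3.102 m; N'_5 = 173·cos36.3° = 139.4; c'Δl = 11.48; W sinα = 102.4
Slice 6: Δl = 2.4/cos49.6° = 3.703 m; N'_6 = 69·cos49.6° = 44.7; c'Δl = 13.70; W sinα = 52.5
Σc'Δl = 65.0 kN/m; ΣN' = 816.1 kN/m; ΣW sinα = 311.0 kN/m
Resisting = 65.0 + 816.1·tan35.5° = 65.0 + 582.1 = 647.1 kN/m
FS = 647.1 / 311.0 = 2.081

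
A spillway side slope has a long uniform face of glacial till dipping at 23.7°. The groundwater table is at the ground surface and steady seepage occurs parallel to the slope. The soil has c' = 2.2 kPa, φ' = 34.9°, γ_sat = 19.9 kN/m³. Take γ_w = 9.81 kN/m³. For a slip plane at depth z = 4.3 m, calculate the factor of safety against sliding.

With seepage parallel to the slope and the water table at the surface, the effective normal stress on the slip plane uses the buoyant unit weight γ' = γ_sat − γ_w while the driving shear stress uses γ_sat:
FS = [c' + γ' z cos²β tanφ'] / [γ_sat z sinβ cosβ]
γ' = 19.9 − 9.81 = 10.09 kN/m³
Numerator = 2.2 + 10.09·4.3·cos²23.7°·tan34.9° = 2.2 + 10.09·4.3·0.8384·0.6976 = 27.577 kPa
Denominator = 19.9·4.3·sin23.7°·cos23.7° = 19.9·4.3·0.4019·0.9157 = 31.494 kPa
FS = 27.577 / 31.494 = 0.876

FS = 0.88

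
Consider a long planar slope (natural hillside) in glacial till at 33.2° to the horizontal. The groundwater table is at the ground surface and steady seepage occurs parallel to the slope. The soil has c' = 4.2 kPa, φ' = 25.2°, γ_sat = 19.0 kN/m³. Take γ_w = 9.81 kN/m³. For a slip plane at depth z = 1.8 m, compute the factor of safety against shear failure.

With seepage parallel to the slope and the water table at the surface, the effective normal stress on the slip plane uses the buoyant unit weight γ' = γ_sat − γ_w while the driving shear stress uses γ_sat:
FS = [c' + γ' z cos²β tanφ'] / [γ_sat z sinβ cosβ]
γ' = 19.0 − 9.81 = 9.19 kN/m³
Numerator = 4.2 + 9.19·1.8·cos²33.2°·tan25.2° = 4.2 + 9.19·1.8·0.7002·0.4706 = 9.650 kPa
Denominator = 19.0·1.8·sin33.2°·cos33.2° = 19.0·1.8·0.5476·0.8368 = 15.670 kPa
FS = 9.650 / 15.670 = 0.616

FS = 0.62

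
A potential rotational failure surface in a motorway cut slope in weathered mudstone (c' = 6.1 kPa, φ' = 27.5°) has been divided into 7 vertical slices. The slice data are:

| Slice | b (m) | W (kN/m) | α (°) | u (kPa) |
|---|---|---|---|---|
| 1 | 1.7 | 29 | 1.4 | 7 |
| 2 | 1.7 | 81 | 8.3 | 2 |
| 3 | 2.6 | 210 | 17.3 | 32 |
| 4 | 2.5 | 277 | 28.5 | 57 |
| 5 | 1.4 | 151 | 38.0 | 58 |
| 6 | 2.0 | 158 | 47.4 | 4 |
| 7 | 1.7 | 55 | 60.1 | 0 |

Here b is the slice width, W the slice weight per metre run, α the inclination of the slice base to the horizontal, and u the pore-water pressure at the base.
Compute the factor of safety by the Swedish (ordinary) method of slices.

FS = 0.70

Ordinary method of slices: FS = Σ[c'·Δl_i + (W_i cosα_i − u_i·Δl_i)·tanφ'] / Σ W_i sinα_i, with Δl_i = b_i / cosα_i.
Slice 1: Δl = 1.7/cos1.4° = 1.701 m; N'_1 = 29·cos1.4° − 7·1.701 = 17.1; c'Δl = 10.37; W sinα = 0.7
Slice 2: Δl = 1.7/cos8.3° = 1.718 m; N'_2 = 81·cos8.3° − 2·1.718 = 76.7; c'Δl = 10.48; W sinα = 11.7
Slice 3: Δl = 2.6/cos17.3° = 2.723 m; N'_3 = 210·cos17.3° − 32·2.723 = 113.4; c'Δl = 16.61; W sinα = 62.4
Slice 4: Δl = 2.5/cos28.5° = 2.845 m; N'_4 = 277·cos28.5° − 57·2.845 = 81.3; c'Δl = 17.35; W sinα = 132.2
Slice 5: Δl = 1.4/cos38.0° = 1.777 m; N'_5 = 151·cos38.0° − 58·1.777 = 15.9; c'Δl = 10.84; W sinα = 93.0
Slice 6: Δl = 2.0/cos47.4° = 2.955 m; N'_6 = 158·cos47.4° − 4·2.955 = 95.1; c'Δl = 18.02; W sinα = 116.3
Slice 7: Δl = 1.7/cos60.1° = 3.410 m; N'_7 = 55·cos60.1° − 0·3.410 = 27.4; c'Δl = 20.80; W sinα = 47.7
Σc'Δl = 104.5 kN/m; ΣN' = 426.9 kN/m; ΣW sinα = 464.0 kN/m
Resisting = 104.5 + 426.9·tan27.5° = 104.5 + 222.2 = 326.7 kN/m
FS = 326.7 / 464.0 = 0.704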